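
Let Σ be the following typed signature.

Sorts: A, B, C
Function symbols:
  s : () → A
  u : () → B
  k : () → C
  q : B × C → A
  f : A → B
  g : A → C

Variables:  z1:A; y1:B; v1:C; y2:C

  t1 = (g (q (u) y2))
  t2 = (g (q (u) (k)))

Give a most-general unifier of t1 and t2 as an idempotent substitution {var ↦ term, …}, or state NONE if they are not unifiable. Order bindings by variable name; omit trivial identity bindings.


{y2 ↦ (k)}


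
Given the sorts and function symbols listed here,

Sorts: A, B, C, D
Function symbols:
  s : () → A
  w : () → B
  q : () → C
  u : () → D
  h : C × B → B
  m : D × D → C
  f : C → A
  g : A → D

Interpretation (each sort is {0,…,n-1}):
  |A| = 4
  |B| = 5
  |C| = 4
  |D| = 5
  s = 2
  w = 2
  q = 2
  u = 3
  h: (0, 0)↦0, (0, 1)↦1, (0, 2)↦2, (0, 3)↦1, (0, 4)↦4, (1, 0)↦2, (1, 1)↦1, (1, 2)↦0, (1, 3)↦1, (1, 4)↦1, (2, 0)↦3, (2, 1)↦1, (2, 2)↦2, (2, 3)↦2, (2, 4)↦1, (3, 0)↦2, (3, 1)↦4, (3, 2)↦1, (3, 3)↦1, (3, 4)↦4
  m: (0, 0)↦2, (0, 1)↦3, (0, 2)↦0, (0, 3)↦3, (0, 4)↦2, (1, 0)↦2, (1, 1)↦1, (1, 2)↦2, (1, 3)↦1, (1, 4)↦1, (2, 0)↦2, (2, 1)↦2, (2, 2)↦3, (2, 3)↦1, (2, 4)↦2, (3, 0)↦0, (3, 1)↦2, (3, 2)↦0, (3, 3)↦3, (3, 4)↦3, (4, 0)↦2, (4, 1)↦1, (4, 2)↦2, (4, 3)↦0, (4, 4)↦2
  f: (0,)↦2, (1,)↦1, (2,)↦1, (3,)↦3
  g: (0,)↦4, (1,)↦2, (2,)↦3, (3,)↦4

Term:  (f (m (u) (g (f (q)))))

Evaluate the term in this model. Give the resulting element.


  u = 3
  q = 2
  (f (q)) = f(2,) = 1
  (g (f (q))) = g(1,) = 2
  (m (u) (g (f (q)))) = m(3, 2) = 0
  (f (m (u) (g (f (q))))) = f(0,) = 2

value = 2


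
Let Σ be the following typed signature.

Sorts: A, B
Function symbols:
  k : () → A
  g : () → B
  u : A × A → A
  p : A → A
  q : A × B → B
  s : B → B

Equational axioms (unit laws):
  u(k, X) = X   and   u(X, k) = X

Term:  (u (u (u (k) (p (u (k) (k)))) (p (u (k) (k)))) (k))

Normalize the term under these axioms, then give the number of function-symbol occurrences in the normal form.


size = 5

1. (u (u (u (k) (p (u (k) (k)))) (p (u (k) (k)))) (k))  →  (u (u (k) (p (u (k) (k)))) (p (u (k) (k))))
2. (u (u (k) (p (u (k) (k)))) (p (u (k) (k))))  →  (u (p (u (k) (k))) (p (u (k) (k))))
3. (u (p (u (k) (k))) (p (u (k) (k))))  →  (u (p (k)) (p (u (k) (k))))
4. (u (p (k)) (p (u (k) (k))))  →  (u (p (k)) (p (k)))
normal form: (u (p (k)) (p (k)))


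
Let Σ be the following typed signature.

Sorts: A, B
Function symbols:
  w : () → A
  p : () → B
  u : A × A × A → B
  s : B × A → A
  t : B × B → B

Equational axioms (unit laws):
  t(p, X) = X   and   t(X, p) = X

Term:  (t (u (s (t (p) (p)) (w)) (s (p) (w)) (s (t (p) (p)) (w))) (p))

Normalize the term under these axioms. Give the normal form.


1. (t (u (s (t (p) (p)) (w)) (s (p) (w)) (s (t (p) (p)) (w))) (p))  →  (u (s (t (p) (p)) (w)) (s (p) (w)) (s (t (p) (p)) (w)))
2. (u (s (t (p) (p)) (w)) (s (p) (w)) (s (t (p) (p)) (w)))  →  (u (s (p) (w)) (s (p) (w)) (s (t (p) (p)) (w)))
3. (u (s (p) (w)) (s (p) (w)) (s (t (p) (p)) (w)))  →  (u (s (p) (w)) (s (p) (w)) (s (p) (w)))

normal form = (u (s (p) (w)) (s (p) (w)) (s (p) (w)))


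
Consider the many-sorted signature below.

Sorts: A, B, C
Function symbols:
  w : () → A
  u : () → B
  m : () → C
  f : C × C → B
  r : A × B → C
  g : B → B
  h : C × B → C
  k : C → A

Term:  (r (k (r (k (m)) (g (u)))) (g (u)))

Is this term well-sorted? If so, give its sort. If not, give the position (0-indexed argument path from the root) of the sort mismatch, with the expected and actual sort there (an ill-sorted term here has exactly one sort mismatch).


        (m) : C
      (k (m)) : A
        (u) : B
      (g (u)) : B
    (r (k (m)) (g (u))) : C
  (k (r (k (m)) (g (u)))) : A
    (u) : B
  (g (u)) : B
(r (k (r (k (m)) (g (u)))) (g (u))) : C

well-sorted; sort = C


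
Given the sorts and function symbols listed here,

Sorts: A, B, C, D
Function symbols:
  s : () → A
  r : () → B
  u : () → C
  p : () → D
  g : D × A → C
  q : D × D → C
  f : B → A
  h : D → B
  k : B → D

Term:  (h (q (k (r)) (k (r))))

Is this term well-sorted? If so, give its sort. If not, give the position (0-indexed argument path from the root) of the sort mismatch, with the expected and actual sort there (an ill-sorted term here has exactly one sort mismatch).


ill-sorted at position [0]: expected D, got C

      (r) : B
    (k (r)) : D
      (r) : B
    (k (r)) : D
  (q (k (r)) (k (r))) : C
(h (q (k (r)) (k (r)))) : ✗ arg 0 at [0] has sort C, expected D


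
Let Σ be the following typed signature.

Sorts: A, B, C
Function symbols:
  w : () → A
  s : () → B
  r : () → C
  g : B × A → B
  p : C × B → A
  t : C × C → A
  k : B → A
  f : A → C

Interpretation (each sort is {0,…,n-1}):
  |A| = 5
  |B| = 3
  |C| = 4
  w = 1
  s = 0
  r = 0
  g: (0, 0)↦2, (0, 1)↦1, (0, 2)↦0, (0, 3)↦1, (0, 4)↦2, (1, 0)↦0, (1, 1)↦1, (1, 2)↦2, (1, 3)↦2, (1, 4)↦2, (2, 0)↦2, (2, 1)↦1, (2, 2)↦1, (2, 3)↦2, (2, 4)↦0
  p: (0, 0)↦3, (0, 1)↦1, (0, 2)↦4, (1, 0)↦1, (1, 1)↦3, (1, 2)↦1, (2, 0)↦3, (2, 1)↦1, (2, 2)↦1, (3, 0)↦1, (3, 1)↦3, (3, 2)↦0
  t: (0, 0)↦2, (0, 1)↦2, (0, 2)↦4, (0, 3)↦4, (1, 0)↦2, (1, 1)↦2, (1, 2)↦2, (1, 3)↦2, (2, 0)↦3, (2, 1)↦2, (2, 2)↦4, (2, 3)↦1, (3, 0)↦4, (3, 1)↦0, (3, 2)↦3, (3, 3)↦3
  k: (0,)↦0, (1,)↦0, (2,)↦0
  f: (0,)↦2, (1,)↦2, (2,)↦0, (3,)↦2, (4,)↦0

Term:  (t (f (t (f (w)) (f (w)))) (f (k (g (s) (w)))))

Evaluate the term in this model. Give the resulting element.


  w = 1
  (f (w)) = f(1,) = 2
  w = 1
  (f (w)) = f(1,) = 2
  (t (f (w)) (f (w))) = t(2, 2) = 4
  (f (t (f (w)) (f (w)))) = f(4,) = 0
  s = 0
  w = 1
  (g (s) (w)) = g(0, 1) = 1
  (k (g (s) (w))) = k(1,) = 0
  (f (k (g (s) (w)))) = f(0,) = 2
  (t (f (t (f (w)) (f (w)))) (f (k (g (s) (w))))) = t(0, 2) = 4

value = 4


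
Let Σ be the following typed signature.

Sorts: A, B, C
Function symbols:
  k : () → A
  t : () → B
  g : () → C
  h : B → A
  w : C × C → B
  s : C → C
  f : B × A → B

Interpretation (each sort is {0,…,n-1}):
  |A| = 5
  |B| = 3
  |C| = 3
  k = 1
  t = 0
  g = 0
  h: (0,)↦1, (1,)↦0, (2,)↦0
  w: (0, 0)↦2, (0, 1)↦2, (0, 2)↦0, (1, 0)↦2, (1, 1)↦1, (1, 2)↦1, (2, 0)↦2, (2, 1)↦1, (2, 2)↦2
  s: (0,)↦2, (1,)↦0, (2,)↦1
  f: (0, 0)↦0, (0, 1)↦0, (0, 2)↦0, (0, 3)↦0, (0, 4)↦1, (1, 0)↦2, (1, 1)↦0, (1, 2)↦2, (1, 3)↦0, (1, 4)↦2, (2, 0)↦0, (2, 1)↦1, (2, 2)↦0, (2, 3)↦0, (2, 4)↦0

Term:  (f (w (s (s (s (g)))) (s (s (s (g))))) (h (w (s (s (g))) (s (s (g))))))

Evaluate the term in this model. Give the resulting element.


value = 0

  g = 0
  (s (g)) = s(0,) = 2
  (s (s (g))) = s(2,) = 1
  (s (s (s (g)))) = s(1,) = 0
  g = 0
  (s (g)) = s(0,) = 2
  (s (s (g))) = s(2,) = 1
  (s (s (s (g)))) = s(1,) = 0
  (w (s (s (s (g)))) (s (s (s (g))))) = w(0, 0) = 2
  g = 0
  (s (g)) = s(0,) = 2
  (s (s (g))) = s(2,) = 1
  g = 0
  (s (g)) = s(0,) = 2
  (s (s (g))) = s(2,) = 1
  (w (s (s (g))) (s (s (g)))) = w(1, 1) = 1
  (h (w (s (s (g))) (s (s (g))))) = h(1,) = 0
  (f (w (s (s (s (g)))) (s (s (s (g))))) (h (w (s (s (g))) (s (s (g)))))) = f(2, 0) = 0


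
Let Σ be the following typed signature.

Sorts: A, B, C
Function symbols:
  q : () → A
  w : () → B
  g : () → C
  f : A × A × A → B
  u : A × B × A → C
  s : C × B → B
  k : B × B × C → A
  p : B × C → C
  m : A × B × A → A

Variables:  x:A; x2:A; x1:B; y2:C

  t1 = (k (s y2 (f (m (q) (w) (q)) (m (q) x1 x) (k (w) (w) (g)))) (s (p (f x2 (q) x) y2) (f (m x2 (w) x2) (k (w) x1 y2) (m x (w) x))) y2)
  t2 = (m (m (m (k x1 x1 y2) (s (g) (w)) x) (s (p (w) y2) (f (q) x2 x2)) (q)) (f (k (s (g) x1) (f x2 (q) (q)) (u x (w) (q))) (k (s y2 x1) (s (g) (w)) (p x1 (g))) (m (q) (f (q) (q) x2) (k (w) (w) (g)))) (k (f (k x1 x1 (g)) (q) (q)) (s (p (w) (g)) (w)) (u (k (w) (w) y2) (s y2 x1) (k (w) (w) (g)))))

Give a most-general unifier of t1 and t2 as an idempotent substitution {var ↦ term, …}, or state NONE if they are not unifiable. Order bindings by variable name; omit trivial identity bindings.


head clash or occurs-check failure — not unifiable

NONE (not unifiable)


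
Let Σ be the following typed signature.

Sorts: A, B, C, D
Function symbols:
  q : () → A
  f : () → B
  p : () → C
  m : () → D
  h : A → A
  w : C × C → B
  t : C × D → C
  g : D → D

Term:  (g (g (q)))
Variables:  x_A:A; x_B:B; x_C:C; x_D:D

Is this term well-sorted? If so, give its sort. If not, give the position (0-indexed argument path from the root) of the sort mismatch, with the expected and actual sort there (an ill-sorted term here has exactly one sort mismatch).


    (q) : A
  (g (q)) : ✗ arg 0 at [0, 0] has sort A, expected D

ill-sorted at position [0, 0]: expected D, got A


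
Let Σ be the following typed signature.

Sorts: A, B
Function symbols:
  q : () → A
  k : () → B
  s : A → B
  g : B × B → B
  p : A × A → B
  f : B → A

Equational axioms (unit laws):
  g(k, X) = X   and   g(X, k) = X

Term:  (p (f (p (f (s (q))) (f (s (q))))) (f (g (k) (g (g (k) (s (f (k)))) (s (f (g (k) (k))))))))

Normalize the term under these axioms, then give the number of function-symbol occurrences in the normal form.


1. (p (f (p (f (s (q))) (f (s (q))))) (f (g (k) (g (g (k) (s (f (k)))) (s (f (g (k) (k))))))))  →  (p (f (p (f (s (q))) (f (s (q))))) (f (g (g (k) (s (f (k)))) (s (f (g (k) (k)))))))
2. (p (f (p (f (s (q))) (f (s (q))))) (f (g (g (k) (s (f (k)))) (s (f (g (k) (k)))))))  →  (p (f (p (f (s (q))) (f (s (q))))) (f (g (s (f (k))) (s (f (g (k) (k)))))))
3. (p (f (p (f (s (q))) (f (s (q))))) (f (g (s (f (k))) (s (f (g (k) (k)))))))  →  (p (f (p (f (s (q))) (f (s (q))))) (f (g (s (f (k))) (s (f (k))))))
normal form: (p (f (p (f (s (q))) (f (s (q))))) (f (g (s (f (k))) (s (f (k))))))

size = 17


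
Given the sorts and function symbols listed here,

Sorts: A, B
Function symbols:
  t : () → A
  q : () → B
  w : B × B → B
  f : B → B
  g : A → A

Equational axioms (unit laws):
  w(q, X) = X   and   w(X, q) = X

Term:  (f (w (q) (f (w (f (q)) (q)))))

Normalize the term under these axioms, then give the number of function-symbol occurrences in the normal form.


size = 4

1. (f (w (q) (f (w (f (q)) (q)))))  →  (f (f (w (f (q)) (q))))
2. (f (f (w (f (q)) (q))))  →  (f (f (f (q))))
normal form: (f (f (f (q))))


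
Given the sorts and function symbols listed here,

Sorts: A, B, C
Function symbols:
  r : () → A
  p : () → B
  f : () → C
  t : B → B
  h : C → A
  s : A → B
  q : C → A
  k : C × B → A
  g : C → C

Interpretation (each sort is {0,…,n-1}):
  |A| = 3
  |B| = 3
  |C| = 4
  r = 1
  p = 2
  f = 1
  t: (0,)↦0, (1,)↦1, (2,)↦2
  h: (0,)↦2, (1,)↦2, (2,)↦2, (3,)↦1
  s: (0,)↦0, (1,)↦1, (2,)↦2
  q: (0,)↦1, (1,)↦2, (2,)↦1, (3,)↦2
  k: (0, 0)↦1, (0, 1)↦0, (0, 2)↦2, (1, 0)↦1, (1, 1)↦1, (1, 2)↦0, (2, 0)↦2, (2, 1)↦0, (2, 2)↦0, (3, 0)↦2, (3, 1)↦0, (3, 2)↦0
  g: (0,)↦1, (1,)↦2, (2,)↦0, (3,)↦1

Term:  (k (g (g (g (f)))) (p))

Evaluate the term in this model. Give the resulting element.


value = 0

  f = 1
  (g (f)) = g(1,) = 2
  (g (g (f))) = g(2,) = 0
  (g (g (g (f)))) = g(0,) = 1
  p = 2
  (k (g (g (g (f)))) (p)) = k(1, 2) = 0


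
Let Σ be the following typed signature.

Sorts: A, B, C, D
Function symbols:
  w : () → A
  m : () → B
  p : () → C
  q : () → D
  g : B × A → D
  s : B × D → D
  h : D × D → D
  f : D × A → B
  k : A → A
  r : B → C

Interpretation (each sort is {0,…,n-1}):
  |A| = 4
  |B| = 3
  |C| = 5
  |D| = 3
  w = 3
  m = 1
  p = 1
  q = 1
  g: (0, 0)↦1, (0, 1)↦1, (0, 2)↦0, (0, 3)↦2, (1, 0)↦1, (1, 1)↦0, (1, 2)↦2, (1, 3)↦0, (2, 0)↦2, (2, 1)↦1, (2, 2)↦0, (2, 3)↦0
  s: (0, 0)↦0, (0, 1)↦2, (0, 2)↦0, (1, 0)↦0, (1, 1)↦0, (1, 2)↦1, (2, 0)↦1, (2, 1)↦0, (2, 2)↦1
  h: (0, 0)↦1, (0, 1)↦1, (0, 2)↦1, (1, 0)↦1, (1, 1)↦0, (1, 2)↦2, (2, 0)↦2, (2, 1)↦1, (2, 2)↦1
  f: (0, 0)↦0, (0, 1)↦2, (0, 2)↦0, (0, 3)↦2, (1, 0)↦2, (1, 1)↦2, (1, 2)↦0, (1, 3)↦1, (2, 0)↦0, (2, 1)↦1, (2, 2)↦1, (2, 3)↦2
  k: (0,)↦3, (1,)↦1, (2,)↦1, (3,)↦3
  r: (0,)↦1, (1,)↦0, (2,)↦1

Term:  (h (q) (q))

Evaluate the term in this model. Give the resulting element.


value = 0

  q = 1
  q = 1
  (h (q) (q)) = h(1, 1) = 0


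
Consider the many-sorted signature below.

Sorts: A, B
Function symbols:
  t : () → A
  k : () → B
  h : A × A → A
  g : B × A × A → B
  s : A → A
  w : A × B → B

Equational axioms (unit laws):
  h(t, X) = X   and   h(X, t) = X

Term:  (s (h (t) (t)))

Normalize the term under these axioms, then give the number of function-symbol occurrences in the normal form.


size = 2

1. (s (h (t) (t)))  →  (s (t))
normal form: (s (t))


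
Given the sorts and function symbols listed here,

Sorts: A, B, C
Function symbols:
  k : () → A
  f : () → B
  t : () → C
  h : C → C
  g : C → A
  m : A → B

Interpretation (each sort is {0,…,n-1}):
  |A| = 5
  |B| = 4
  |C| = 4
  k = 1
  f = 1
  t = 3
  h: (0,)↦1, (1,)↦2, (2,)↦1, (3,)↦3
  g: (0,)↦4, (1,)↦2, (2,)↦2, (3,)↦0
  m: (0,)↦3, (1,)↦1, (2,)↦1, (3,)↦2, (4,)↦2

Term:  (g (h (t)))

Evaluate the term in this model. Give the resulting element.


value = 0

  t = 3
  (h (t)) = h(3,) = 3
  (g (h (t))) = g(3,) = 0


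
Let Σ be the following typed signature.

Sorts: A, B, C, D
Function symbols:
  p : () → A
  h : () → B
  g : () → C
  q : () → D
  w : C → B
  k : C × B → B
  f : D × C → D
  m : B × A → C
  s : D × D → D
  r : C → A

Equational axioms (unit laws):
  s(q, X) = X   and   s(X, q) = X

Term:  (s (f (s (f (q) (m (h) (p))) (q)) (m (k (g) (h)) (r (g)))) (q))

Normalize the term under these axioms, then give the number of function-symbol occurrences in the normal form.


1. (s (f (s (f (q) (m (h) (p))) (q)) (m (k (g) (h)) (r (g)))) (q))  →  (f (s (f (q) (m (h) (p))) (q)) (m (k (g) (h)) (r (g))))
2. (f (s (f (q) (m (h) (p))) (q)) (m (k (g) (h)) (r (g))))  →  (f (f (q) (m (h) (p))) (m (k (g) (h)) (r (g))))
normal form: (f (f (q) (m (h) (p))) (m (k (g) (h)) (r (g))))

size = 12


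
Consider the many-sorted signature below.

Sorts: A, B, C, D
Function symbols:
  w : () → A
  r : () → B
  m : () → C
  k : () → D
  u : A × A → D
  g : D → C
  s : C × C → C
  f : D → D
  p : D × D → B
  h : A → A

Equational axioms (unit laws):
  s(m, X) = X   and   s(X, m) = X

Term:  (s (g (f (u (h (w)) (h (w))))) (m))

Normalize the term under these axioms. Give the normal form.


1. (s (g (f (u (h (w)) (h (w))))) (m))  →  (g (f (u (h (w)) (h (w)))))

normal form = (g (f (u (h (w)) (h (w)))))


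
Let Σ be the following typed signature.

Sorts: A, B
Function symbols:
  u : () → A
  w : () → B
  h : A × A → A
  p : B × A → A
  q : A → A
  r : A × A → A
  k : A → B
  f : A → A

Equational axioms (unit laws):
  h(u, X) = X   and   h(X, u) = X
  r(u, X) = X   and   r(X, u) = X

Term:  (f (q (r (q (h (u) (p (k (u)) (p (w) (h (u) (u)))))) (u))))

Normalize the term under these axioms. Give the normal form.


normal form = (f (q (q (p (k (u)) (p (w) (u))))))

1. (f (q (r (q (h (u) (p (k (u)) (p (w) (h (u) (u)))))) (u))))  →  (f (q (q (h (u) (p (k (u)) (p (w) (h (u) (u))))))))
2. (f (q (q (h (u) (p (k (u)) (p (w) (h (u) (u))))))))  →  (f (q (q (p (k (u)) (p (w) (h (u) (u)))))))
3. (f (q (q (p (k (u)) (p (w) (h (u) (u)))))))  →  (f (q (q (p (k (u)) (p (w) (u))))))


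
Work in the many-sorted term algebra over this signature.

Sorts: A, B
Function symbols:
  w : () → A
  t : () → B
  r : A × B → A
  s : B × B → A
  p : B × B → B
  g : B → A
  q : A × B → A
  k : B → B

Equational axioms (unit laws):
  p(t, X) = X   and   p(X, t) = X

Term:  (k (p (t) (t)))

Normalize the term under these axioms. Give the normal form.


normal form = (k (t))

1. (k (p (t) (t)))  →  (k (t))


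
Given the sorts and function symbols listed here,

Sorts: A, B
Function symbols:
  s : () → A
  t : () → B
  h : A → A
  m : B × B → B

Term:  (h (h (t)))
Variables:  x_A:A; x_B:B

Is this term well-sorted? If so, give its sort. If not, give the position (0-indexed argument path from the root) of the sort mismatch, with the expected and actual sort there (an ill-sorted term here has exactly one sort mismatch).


ill-sorted at position [0, 0]: expected A, got B

    (t) : B
  (h (t)) : ✗ arg 0 at [0, 0] has sort B, expected A


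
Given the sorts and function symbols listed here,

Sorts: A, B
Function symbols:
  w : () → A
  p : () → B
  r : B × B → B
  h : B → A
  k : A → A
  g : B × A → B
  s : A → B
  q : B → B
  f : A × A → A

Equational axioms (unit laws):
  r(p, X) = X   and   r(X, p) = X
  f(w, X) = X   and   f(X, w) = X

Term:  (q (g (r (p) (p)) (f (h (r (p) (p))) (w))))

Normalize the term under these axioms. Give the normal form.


1. (q (g (r (p) (p)) (f (h (r (p) (p))) (w))))  →  (q (g (p) (f (h (r (p) (p))) (w))))
2. (q (g (p) (f (h (r (p) (p))) (w))))  →  (q (g (p) (h (r (p) (p)))))
3. (q (g (p) (h (r (p) (p)))))  →  (q (g (p) (h (p))))

normal form = (q (g (p) (h (p))))


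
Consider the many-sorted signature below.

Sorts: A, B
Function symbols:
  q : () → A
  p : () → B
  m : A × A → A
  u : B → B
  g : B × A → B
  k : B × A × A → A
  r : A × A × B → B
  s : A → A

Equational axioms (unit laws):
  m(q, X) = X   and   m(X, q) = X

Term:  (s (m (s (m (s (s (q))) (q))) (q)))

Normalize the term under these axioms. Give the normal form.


normal form = (s (s (s (s (q)))))

1. (s (m (s (m (s (s (q))) (q))) (q)))  →  (s (s (m (s (s (q))) (q))))
2. (s (s (m (s (s (q))) (q))))  →  (s (s (s (s (q)))))


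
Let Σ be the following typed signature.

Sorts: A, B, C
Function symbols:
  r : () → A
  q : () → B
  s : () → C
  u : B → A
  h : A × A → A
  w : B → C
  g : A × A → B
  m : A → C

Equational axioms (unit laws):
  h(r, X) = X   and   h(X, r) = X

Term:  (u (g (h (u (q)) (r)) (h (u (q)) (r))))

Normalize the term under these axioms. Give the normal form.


1. (u (g (h (u (q)) (r)) (h (u (q)) (r))))  →  (u (g (u (q)) (h (u (q)) (r))))
2. (u (g (u (q)) (h (u (q)) (r))))  →  (u (g (u (q)) (u (q))))

normal form = (u (g (u (q)) (u (q))))


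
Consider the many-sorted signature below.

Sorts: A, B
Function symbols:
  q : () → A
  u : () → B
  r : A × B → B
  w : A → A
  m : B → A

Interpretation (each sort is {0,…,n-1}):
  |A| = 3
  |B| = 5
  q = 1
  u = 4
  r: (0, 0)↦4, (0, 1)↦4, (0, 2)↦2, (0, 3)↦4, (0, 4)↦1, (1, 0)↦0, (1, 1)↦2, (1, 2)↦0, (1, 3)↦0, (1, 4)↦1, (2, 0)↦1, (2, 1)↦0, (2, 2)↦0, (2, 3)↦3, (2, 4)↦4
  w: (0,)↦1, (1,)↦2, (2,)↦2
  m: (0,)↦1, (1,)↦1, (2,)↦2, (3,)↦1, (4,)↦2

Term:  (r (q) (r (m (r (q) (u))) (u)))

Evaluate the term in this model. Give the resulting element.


value = 2

  q = 1
  q = 1
  u = 4
  (r (q) (u)) = r(1, 4) = 1
  (m (r (q) (u))) = m(1,) = 1
  u = 4
  (r (m (r (q) (u))) (u)) = r(1, 4) = 1
  (r (q) (r (m (r (q) (u))) (u))) = r(1, 1) = 2


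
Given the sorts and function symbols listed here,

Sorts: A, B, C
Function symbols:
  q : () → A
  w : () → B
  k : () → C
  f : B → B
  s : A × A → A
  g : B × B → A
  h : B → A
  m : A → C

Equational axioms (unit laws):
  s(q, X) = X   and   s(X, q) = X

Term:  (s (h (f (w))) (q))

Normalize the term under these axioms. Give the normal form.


1. (s (h (f (w))) (q))  →  (h (f (w)))

normal form = (h (f (w)))


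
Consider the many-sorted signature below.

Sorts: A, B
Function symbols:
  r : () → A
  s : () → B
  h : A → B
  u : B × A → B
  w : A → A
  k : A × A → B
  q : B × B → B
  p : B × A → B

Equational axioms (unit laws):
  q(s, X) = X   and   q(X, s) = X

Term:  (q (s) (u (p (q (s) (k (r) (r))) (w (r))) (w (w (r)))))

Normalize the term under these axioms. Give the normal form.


normal form = (u (p (k (r) (r)) (w (r))) (w (w (r))))

1. (q (s) (u (p (q (s) (k (r) (r))) (w (r))) (w (w (r)))))  →  (u (p (q (s) (k (r) (r))) (w (r))) (w (w (r))))
2. (u (p (q (s) (k (r) (r))) (w (r))) (w (w (r))))  →  (u (p (k (r) (r)) (w (r))) (w (w (r))))


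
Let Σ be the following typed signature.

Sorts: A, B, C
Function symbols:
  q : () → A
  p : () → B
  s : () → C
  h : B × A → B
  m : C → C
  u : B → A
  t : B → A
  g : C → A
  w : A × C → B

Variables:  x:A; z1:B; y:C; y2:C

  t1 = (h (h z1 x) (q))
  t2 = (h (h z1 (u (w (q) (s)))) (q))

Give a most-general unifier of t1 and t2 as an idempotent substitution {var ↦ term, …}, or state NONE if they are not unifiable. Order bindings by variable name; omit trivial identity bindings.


{x ↦ (u (w (q) (s)))}


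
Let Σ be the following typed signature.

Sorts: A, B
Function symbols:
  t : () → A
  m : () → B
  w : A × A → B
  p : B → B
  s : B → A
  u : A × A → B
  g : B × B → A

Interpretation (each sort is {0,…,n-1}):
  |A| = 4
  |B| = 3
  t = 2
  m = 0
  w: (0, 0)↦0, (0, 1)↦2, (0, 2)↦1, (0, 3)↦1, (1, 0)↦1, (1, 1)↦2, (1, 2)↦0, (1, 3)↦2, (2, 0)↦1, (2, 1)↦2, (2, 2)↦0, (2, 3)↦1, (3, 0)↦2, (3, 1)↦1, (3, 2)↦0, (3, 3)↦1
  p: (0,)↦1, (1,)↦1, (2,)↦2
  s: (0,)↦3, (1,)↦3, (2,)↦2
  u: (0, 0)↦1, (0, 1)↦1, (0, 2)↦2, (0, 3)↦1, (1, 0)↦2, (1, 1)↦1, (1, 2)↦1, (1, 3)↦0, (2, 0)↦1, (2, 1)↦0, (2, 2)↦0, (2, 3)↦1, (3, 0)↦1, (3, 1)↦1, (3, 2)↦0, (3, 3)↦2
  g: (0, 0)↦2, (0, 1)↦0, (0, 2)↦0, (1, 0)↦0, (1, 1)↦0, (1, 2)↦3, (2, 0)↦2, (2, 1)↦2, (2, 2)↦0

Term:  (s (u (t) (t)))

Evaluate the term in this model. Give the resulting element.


  t = 2
  t = 2
  (u (t) (t)) = u(2, 2) = 0
  (s (u (t) (t))) = s(0,) = 3

value = 3


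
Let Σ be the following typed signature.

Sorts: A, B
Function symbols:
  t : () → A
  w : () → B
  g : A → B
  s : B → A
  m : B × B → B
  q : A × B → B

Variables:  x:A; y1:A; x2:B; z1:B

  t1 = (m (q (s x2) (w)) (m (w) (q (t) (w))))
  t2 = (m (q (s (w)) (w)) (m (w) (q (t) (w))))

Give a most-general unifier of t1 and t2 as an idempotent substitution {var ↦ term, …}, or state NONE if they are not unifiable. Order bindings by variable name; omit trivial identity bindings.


{x2 ↦ (w)}


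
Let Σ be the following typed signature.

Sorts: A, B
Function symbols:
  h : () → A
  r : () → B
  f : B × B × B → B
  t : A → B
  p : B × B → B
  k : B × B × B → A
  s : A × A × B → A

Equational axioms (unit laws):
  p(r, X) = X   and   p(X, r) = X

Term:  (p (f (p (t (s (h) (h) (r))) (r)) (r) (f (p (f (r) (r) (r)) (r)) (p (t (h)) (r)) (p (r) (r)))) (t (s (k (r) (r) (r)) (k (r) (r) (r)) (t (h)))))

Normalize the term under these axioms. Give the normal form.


1. (p (f (p (t (s (h) (h) (r))) (r)) (r) (f (p (f (r) (r) (r)) (r)) (p (t (h)) (r)) (p (r) (r)))) (t (s (k (r) (r) (r)) (k (r) (r) (r)) (t (h)))))  →  (p (f (t (s (h) (h) (r))) (r) (f (p (f (r) (r) (r)) (r)) (p (t (h)) (r)) (p (r) (r)))) (t (s (k (r) (r) (r)) (k (r) (r) (r)) (t (h)))))
2. (p (f (t (s (h) (h) (r))) (r) (f (p (f (r) (r) (r)) (r)) (p (t (h)) (r)) (p (r) (r)))) (t (s (k (r) (r) (r)) (k (r) (r) (r)) (t (h)))))  →  (p (f (t (s (h) (h) (r))) (r) (f (f (r) (r) (r)) (p (t (h)) (r)) (p (r) (r)))) (t (s (k (r) (r) (r)) (k (r) (r) (r)) (t (h)))))
3. (p (f (t (s (h) (h) (r))) (r) (f (f (r) (r) (r)) (p (t (h)) (r)) (p (r) (r)))) (t (s (k (r) (r) (r)) (k (r) (r) (r)) (t (h)))))  →  (p (f (t (s (h) (h) (r))) (r) (f (f (r) (r) (r)) (t (h)) (p (r) (r)))) (t (s (k (r) (r) (r)) (k (r) (r) (r)) (t (h)))))
4. (p (f (t (s (h) (h) (r))) (r) (f (f (r) (r) (r)) (t (h)) (p (r) (r)))) (t (s (k (r) (r) (r)) (k (r) (r) (r)) (t (h)))))  →  (p (f (t (s (h) (h) (r))) (r) (f (f (r) (r) (r)) (t (h)) (r))) (t (s (k (r) (r) (r)) (k (r) (r) (r)) (t (h)))))

normal form = (p (f (t (s (h) (h) (r))) (r) (f (f (r) (r) (r)) (t (h)) (r))) (t (s (k (r) (r) (r)) (k (r) (r) (r)) (t (h)))))


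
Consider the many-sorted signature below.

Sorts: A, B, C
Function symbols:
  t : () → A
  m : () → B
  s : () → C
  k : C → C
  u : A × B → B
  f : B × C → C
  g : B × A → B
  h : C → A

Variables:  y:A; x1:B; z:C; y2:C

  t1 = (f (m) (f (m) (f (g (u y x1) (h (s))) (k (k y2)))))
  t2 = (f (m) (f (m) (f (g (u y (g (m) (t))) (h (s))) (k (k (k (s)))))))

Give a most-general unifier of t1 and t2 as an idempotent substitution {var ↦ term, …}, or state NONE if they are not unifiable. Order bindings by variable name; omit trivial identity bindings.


{x1 ↦ (g (m) (t)), y2 ↦ (k (s))}


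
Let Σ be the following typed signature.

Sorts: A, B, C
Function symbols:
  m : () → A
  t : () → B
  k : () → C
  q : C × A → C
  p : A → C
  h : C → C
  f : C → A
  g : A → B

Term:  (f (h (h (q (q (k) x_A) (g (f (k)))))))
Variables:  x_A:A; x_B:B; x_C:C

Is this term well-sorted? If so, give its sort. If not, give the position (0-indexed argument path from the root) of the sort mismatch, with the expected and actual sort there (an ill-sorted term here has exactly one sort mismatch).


ill-sorted at position [0, 0, 0, 1]: expected A, got B

          (k) : C
          x_A : A
        (q (k) x_A) : C
            (k) : C
          (f (k)) : A
        (g (f (k))) : B
      (q (q (k) x_A) (g (f (k)))) : ✗ arg 1 at [0, 0, 0, 1] has sort B, expected A


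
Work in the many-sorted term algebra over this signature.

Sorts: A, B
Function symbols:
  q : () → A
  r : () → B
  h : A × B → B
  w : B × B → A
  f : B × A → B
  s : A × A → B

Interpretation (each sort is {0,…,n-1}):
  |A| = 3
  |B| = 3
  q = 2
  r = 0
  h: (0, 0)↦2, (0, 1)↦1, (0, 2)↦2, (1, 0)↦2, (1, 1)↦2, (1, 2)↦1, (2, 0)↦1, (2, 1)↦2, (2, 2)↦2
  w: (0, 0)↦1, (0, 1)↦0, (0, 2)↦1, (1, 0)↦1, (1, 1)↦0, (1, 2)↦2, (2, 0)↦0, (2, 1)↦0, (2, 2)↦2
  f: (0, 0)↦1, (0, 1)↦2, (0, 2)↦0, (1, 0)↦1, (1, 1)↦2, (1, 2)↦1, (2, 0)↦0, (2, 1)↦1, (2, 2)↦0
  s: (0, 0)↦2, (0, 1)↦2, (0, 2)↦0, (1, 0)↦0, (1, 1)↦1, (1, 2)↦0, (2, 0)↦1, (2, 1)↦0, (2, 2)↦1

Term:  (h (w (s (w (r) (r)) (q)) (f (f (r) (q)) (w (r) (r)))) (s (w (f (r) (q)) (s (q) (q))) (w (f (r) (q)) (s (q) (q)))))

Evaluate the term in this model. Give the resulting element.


value = 1

  r = 0
  r = 0
  (w (r) (r)) = w(0, 0) = 1
  q = 2
  (s (w (r) (r)) (q)) = s(1, 2) = 0
  r = 0
  q = 2
  (f (r) (q)) = f(0, 2) = 0
  r = 0
  r = 0
  (w (r) (r)) = w(0, 0) = 1
  (f (f (r) (q)) (w (r) (r))) = f(0, 1) = 2
  (w (s (w (r) (r)) (q)) (f (f (r) (q)) (w (r) (r)))) = w(0, 2) = 1
  r = 0
  q = 2
  (f (r) (q)) = f(0, 2) = 0
  q = 2
  q = 2
  (s (q) (q)) = s(2, 2) = 1
  (w (f (r) (q)) (s (q) (q))) = w(0, 1) = 0
  r = 0
  q = 2
  (f (r) (q)) = f(0, 2) = 0
  q = 2
  q = 2
  (s (q) (q)) = s(2, 2) = 1
  (w (f (r) (q)) (s (q) (q))) = w(0, 1) = 0
  (s (w (f (r) (q)) (s (q) (q))) (w (f (r) (q)) (s (q) (q)))) = s(0, 0) = 2
  (h (w (s (w (r) (r)) (q)) (f (f (r) (q)) (w (r) (r)))) (s (w (f (r) (q)) (s (q) (q))) (w (f (r) (q)) (s (q) (q))))) = h(1, 2) = 1


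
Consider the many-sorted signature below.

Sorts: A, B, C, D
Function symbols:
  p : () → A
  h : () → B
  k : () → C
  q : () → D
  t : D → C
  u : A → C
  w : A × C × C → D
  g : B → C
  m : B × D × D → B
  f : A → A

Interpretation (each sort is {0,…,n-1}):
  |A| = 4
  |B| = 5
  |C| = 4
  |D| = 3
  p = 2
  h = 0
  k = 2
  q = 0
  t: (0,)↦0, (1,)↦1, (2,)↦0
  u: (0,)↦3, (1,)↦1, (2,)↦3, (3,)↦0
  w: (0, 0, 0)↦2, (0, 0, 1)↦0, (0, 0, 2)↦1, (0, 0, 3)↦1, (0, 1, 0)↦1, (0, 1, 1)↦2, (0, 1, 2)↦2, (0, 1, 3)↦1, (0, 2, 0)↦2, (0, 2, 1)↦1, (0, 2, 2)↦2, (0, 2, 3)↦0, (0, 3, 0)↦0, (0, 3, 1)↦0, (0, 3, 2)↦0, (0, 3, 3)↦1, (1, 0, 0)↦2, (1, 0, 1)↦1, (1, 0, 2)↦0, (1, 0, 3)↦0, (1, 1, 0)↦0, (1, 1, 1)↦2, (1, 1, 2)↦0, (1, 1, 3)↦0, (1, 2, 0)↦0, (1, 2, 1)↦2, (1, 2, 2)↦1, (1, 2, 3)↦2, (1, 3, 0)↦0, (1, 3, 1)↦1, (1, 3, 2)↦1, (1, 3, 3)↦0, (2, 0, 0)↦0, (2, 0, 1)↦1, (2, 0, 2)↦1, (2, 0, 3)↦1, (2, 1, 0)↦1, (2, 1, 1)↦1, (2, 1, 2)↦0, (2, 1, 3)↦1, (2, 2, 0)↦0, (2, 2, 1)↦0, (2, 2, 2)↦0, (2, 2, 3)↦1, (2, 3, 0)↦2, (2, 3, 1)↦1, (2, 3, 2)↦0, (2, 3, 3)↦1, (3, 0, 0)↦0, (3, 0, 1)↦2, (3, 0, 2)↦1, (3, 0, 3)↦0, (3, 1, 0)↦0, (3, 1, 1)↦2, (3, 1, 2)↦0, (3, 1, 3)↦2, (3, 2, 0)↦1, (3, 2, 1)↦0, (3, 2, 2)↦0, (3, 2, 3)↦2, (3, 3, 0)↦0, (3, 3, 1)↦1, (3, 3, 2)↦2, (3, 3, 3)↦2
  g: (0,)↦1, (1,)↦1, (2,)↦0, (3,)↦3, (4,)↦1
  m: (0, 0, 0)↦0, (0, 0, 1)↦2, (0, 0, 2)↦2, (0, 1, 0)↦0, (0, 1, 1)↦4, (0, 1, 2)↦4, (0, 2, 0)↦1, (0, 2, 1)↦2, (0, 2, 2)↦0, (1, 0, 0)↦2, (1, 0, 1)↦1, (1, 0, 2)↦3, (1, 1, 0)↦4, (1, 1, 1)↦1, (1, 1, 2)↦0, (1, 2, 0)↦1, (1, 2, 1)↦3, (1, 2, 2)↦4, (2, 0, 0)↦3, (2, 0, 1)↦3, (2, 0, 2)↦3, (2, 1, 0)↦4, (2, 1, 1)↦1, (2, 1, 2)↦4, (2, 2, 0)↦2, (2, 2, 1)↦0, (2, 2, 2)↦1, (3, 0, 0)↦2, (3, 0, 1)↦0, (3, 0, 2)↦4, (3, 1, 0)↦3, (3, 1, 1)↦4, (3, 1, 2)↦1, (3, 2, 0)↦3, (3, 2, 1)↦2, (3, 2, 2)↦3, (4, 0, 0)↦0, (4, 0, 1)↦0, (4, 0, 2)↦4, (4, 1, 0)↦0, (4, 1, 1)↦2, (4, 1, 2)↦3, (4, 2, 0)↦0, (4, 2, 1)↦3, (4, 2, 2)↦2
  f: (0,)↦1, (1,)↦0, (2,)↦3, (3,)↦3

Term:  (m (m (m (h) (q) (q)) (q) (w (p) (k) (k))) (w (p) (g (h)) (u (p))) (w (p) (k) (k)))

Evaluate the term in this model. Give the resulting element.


  h = 0
  q = 0
  q = 0
  (m (h) (q) (q)) = m(0, 0, 0) = 0
  q = 0
  p = 2
  k = 2
  k = 2
  (w (p) (k) (k)) = w(2, 2, 2) = 0
  (m (m (h) (q) (q)) (q) (w (p) (k) (k))) = m(0, 0, 0) = 0
  p = 2
  h = 0
  (g (h)) = g(0,) = 1
  p = 2
  (u (p)) = u(2,) = 3
  (w (p) (g (h)) (u (p))) = w(2, 1, 3) = 1
  p = 2
  k = 2
  k = 2
  (w (p) (k) (k)) = w(2, 2, 2) = 0
  (m (m (m (h) (q) (q)) (q) (w (p) (k) (k))) (w (p) (g (h)) (u (p))) (w (p) (k) (k))) = m(0, 1, 0) = 0

value = 0


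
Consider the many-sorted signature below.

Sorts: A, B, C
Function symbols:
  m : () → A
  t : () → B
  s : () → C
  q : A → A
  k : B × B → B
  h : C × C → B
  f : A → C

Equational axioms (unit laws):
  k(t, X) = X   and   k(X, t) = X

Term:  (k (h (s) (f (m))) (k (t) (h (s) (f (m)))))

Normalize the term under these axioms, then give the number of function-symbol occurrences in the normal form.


size = 9

1. (k (h (s) (f (m))) (k (t) (h (s) (f (m)))))  →  (k (h (s) (f (m))) (h (s) (f (m))))
normal form: (k (h (s) (f (m))) (h (s) (f (m))))


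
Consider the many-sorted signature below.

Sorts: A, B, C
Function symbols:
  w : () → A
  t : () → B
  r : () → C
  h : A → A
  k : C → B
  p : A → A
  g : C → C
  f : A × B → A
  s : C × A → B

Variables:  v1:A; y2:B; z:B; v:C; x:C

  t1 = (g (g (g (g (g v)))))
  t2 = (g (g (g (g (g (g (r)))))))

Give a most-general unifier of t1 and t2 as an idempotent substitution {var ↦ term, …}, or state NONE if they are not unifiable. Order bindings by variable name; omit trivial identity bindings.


{v ↦ (g (r))}


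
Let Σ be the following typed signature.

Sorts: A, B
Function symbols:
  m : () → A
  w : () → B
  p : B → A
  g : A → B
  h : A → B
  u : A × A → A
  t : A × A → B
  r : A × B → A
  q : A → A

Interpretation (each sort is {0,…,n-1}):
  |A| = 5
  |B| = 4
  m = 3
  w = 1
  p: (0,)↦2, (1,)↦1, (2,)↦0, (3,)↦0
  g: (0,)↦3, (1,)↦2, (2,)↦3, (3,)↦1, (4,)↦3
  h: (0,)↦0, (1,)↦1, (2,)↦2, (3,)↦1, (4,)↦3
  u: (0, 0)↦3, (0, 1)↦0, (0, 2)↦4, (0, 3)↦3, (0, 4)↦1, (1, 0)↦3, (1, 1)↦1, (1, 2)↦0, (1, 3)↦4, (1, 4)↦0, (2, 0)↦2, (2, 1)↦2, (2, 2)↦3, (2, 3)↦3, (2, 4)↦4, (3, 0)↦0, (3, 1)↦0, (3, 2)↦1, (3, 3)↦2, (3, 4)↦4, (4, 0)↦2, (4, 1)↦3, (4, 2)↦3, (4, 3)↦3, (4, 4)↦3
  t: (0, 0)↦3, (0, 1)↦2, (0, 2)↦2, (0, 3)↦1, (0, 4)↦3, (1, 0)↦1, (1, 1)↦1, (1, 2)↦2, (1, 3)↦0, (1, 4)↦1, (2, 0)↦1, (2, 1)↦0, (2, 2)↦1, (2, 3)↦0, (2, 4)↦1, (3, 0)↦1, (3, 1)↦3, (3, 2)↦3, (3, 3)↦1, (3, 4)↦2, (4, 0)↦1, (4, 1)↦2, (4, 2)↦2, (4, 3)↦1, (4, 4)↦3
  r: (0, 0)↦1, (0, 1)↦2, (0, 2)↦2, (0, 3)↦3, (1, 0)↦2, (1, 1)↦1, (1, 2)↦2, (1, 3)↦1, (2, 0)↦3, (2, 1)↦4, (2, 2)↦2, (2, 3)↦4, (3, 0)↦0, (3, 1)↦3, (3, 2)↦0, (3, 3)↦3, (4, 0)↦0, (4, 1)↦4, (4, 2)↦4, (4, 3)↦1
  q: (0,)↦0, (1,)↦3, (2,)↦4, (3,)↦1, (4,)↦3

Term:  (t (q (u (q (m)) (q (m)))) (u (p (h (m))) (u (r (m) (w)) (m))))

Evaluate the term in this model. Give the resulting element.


value = 1

  m = 3
  (q (m)) = q(3,) = 1
  m = 3
  (q (m)) = q(3,) = 1
  (u (q (m)) (q (m))) = u(1, 1) = 1
  (q (u (q (m)) (q (m)))) = q(1,) = 3
  m = 3
  (h (m)) = h(3,) = 1
  (p (h (m))) = p(1,) = 1
  m = 3
  w = 1
  (r (m) (w)) = r(3, 1) = 3
  m = 3
  (u (r (m) (w)) (m)) = u(3, 3) = 2
  (u (p (h (m))) (u (r (m) (w)) (m))) = u(1, 2) = 0
  (t (q (u (q (m)) (q (m)))) (u (p (h (m))) (u (r (m) (w)) (m)))) = t(3, 0) = 1


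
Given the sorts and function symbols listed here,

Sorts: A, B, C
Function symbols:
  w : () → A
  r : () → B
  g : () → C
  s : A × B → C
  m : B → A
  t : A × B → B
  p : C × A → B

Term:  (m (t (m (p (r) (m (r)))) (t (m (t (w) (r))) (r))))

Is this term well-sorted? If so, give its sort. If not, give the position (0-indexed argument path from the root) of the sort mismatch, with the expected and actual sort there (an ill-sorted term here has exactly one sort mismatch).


ill-sorted at position [0, 0, 0, 0]: expected C, got B

        (r) : B
          (r) : B
        (m (r)) : A
      (p (r) (m (r))) : ✗ arg 0 at [0, 0, 0, 0] has sort B, expected C
          (w) : A
          (r) : B
        (t (w) (r)) : B
      (m (t (w) (r))) : A
      (r) : B
    (t (m (t (w) (r))) (r)) : B


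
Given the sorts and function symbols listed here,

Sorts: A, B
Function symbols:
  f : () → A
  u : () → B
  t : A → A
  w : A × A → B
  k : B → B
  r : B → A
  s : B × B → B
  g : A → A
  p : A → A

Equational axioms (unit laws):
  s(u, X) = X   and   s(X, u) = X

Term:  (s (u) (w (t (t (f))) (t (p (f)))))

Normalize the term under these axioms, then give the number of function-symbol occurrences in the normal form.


size = 7

1. (s (u) (w (t (t (f))) (t (p (f)))))  →  (w (t (t (f))) (t (p (f))))
normal form: (w (t (t (f))) (t (p (f))))


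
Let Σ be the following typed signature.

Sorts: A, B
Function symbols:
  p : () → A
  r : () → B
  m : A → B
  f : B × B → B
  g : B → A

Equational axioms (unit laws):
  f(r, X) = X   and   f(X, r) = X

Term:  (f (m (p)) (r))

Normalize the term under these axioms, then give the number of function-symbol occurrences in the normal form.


size = 2

1. (f (m (p)) (r))  →  (m (p))
normal form: (m (p))


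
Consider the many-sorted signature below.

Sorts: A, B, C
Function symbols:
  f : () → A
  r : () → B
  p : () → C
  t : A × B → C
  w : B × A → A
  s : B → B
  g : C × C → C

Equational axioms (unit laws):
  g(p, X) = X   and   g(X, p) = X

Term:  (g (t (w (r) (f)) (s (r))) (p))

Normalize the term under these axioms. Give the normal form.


1. (g (t (w (r) (f)) (s (r))) (p))  →  (t (w (r) (f)) (s (r)))

normal form = (t (w (r) (f)) (s (r)))


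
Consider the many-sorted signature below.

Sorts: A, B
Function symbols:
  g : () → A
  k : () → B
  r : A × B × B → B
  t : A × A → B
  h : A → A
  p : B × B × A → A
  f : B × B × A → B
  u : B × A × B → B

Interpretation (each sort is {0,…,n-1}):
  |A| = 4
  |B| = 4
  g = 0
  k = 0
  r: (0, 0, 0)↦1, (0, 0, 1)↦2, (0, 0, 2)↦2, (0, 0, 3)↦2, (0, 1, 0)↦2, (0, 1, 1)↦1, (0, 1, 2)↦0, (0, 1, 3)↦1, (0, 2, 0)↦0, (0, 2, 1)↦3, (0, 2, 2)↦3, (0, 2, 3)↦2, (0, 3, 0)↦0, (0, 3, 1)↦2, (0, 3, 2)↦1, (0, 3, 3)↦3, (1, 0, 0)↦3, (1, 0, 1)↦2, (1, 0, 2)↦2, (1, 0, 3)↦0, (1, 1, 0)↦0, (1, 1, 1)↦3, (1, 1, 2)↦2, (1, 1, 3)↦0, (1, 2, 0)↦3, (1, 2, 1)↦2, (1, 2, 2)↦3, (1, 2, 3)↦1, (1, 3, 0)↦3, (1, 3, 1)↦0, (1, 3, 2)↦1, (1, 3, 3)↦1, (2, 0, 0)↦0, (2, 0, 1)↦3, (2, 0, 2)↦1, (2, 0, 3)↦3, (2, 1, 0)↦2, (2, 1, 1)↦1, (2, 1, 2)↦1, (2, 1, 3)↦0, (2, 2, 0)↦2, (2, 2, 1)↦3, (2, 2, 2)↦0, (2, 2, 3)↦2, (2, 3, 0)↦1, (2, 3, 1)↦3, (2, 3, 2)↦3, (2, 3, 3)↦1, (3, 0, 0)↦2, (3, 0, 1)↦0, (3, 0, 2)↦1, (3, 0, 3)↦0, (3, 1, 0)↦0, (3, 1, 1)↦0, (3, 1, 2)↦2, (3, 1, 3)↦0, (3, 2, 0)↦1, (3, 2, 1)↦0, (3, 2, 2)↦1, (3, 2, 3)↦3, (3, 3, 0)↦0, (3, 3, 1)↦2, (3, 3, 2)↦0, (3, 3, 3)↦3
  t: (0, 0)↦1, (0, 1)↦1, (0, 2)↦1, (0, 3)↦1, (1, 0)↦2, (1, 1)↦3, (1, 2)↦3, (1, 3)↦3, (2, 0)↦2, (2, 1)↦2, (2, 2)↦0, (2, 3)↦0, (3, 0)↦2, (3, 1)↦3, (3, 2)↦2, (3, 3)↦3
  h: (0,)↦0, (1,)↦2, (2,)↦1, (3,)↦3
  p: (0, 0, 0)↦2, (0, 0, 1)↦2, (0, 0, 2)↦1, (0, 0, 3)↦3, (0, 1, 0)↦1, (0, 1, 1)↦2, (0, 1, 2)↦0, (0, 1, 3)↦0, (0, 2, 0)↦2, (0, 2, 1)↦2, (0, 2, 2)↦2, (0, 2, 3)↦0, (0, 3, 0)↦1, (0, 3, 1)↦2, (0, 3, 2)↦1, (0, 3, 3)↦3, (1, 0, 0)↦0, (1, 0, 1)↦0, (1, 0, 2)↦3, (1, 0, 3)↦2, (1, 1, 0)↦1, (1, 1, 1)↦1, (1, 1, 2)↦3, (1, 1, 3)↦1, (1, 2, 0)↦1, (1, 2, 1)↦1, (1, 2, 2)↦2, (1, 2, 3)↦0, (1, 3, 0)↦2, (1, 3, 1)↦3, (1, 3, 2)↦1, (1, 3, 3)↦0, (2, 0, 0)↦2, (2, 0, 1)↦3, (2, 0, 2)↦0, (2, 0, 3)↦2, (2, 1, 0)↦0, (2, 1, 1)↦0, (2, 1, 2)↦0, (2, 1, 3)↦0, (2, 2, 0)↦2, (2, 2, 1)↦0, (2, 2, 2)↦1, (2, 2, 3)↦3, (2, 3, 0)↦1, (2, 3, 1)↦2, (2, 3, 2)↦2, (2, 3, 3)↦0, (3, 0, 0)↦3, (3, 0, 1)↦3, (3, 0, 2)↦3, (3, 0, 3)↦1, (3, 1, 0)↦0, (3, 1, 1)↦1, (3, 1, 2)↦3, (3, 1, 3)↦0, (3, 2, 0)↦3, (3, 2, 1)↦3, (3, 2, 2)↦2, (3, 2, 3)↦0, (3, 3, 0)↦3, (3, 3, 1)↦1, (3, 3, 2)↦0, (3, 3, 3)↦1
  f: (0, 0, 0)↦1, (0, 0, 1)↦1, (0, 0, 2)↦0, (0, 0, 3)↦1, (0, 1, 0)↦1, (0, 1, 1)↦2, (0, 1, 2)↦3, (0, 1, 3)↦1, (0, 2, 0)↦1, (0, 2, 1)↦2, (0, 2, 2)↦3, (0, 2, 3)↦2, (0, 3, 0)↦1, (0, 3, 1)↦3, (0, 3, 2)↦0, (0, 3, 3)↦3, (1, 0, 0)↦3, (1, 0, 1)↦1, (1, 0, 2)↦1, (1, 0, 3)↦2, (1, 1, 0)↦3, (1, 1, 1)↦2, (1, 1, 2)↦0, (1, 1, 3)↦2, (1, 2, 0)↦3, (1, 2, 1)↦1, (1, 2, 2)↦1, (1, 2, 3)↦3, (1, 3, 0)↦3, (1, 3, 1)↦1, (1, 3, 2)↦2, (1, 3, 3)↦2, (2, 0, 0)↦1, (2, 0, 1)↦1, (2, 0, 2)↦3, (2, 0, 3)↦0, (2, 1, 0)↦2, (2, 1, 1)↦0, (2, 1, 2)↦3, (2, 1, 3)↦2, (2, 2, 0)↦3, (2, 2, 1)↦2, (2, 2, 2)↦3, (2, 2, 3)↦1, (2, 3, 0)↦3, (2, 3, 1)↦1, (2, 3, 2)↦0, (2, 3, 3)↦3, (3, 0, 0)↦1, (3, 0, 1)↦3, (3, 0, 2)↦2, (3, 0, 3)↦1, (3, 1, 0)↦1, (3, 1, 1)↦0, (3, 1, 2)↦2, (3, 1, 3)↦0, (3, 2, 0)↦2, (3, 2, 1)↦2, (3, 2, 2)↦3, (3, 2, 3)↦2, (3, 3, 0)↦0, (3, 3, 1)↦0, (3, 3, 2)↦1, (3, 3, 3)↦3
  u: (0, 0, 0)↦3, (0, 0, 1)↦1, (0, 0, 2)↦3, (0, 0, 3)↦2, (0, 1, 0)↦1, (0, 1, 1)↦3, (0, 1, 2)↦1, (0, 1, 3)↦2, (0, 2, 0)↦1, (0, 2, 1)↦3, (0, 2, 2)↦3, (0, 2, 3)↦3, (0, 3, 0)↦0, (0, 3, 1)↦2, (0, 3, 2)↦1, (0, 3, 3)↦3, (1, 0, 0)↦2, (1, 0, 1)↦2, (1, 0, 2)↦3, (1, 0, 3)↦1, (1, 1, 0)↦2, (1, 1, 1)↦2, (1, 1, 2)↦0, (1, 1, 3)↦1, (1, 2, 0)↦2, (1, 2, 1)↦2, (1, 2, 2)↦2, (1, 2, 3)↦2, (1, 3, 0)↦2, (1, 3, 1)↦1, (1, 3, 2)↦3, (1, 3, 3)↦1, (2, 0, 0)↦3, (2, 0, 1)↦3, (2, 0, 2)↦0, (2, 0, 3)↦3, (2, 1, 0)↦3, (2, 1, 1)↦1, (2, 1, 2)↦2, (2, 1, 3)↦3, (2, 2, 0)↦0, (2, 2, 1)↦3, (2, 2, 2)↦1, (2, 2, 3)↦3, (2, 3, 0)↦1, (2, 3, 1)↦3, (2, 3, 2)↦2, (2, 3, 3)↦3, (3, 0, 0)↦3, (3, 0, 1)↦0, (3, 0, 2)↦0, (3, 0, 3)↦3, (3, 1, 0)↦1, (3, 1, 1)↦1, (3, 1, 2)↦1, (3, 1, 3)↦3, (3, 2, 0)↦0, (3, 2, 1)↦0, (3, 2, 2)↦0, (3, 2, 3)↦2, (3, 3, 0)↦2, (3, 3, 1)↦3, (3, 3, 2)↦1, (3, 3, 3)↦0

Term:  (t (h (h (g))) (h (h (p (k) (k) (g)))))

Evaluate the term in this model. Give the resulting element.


value = 1

  g = 0
  (h (g)) = h(0,) = 0
  (h (h (g))) = h(0,) = 0
  k = 0
  k = 0
  g = 0
  (p (k) (k) (g)) = p(0, 0, 0) = 2
  (h (p (k) (k) (g))) = h(2,) = 1
  (h (h (p (k) (k) (g)))) = h(1,) = 2
  (t (h (h (g))) (h (h (p (k) (k) (g))))) = t(0, 2) = 1


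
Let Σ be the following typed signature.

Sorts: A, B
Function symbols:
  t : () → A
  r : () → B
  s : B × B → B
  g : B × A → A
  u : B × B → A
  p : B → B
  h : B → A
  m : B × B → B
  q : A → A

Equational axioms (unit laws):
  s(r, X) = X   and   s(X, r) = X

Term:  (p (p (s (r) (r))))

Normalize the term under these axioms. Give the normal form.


1. (p (p (s (r) (r))))  →  (p (p (r)))

normal form = (p (p (r)))
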